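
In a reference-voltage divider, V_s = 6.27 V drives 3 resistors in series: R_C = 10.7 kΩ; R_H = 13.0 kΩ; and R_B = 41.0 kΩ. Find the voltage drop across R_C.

ΣR = 10.7 + 13.0 + 41.0 = 64.70 kΩ.
By the voltage-divider rule, V = 6.27 × 10.70/64.70 = 1.037 V.

V ≈ 1.04 V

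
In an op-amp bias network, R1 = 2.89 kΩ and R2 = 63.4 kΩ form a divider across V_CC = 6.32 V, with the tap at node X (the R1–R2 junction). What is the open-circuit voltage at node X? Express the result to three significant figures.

V_th is the unloaded tap voltage: V_CC · R2/(R1+R2) = 6.32 × 0.9564 = 6.044 V.

V_th ≈ 6.04 V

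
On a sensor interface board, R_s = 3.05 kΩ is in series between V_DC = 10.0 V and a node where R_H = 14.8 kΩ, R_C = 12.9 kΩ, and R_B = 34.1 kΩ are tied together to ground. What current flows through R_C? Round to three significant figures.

I ≈ 0.506 mA

Combine the parallel branches: R_p = (1/14.8 + 1/12.9 + 1/34.1)⁻¹ = 5.734 kΩ.
V_A by voltage divider: V_A = 10.0 × 5.734/(3.05 + 5.734) = 6.528 V.
I(R_C) = V_A / R_C = 6.528/12.9 = 0.5060 mA.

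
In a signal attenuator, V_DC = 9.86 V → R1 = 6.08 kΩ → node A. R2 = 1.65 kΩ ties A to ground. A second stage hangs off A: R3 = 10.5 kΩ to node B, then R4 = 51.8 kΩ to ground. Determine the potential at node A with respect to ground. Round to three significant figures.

V_A ≈ 2.06 V

The second stage (R3 + R4 = 62.30 kΩ) loads node A in parallel with R2.
Effective lower resistance at A: R2 ‖ 62.30 = 1.607 kΩ.
First divider: V_A = V_DC · 1.607/(6.08 + 1.607) = 2.062 V.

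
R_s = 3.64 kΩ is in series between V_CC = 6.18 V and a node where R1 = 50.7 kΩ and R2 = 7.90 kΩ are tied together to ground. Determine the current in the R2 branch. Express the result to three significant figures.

I ≈ 0.510 mA

Equivalent of the parallel group: R_p = 6.835 kΩ.
V_A = 6.18 × 6.835/10.47 = 4.032 V.
Branch current I = V_A/R2 = 4.032/7.90 = 0.5104 mA.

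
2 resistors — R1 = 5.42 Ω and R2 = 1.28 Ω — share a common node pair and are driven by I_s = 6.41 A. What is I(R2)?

I ≈ 5.19 A

Two-branch current divider: I_k = I_s · R_other/(R_1 + R_2).
I(R2) = 6.41 × 5.42/(5.42 + 1.28) = 6.41 × 0.8090 = 5.185 A.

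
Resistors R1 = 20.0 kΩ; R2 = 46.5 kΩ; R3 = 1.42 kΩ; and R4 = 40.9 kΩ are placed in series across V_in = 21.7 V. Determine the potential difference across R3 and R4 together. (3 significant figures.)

ΣR = 20.0 + 46.5 + 1.42 + 40.9 = 108.8 kΩ.
R_{R3..R4} = 1.42 + 40.9 = 42.32 kΩ.
V = V_in · R/ΣR = 21.7 × 0.3889 = 8.439 V.

V ≈ 8.44 V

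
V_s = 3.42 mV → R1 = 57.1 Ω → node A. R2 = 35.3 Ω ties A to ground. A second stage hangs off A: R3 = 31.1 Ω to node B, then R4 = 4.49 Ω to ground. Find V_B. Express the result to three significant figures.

V_B ≈ 0.102 mV

The second stage (R3 + R4 = 35.59 Ω) loads node A in parallel with R2.
R2 ‖ (R3+R4) = 17.72 Ω.
So V_A = 3.42 × 0.2369 = 0.8101 mV.
Then the unloaded second divider: V_B = V_A × R4/(R3+R4) = 0.8101 × 0.1262 = 0.1022 mV.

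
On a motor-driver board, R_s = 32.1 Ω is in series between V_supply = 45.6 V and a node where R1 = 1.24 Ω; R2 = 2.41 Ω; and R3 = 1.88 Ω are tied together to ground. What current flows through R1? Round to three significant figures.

Equivalent of the parallel group: R_p = 0.5704 Ω.
V_A by voltage divider: V_A = 45.6 × 0.5704/(32.1 + 0.5704) = 0.7961 V.
I(R1) = V_A / R1 = 0.7961/1.24 = 0.6420 A.

I ≈ 0.642 A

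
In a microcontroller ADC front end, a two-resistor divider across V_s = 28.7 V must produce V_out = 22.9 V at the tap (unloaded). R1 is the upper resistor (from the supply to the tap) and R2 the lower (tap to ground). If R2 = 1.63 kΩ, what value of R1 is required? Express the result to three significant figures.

Required fraction k = V_out/V_s = 0.7979.
So R1 = R2 · (V_s/V_out − 1) = 1.63 × (28.7/22.9 − 1) = 1.63 × 0.2533 = 0.4128 kΩ.

R1 ≈ 0.413 kΩ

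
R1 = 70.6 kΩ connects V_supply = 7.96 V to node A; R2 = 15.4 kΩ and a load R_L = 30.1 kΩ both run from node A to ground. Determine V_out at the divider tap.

V_out ≈ 1.00 V

First combine the lower leg with the load: R2 ‖ R_L = 10.19 kΩ.
Voltage divider with the loaded lower leg: V_out = 7.96 × 10.19/(70.6 + 10.19) = 7.96 × 0.1261 = 1.004 V.
(Unloaded it would be 1.43 V; the load pulls it down.)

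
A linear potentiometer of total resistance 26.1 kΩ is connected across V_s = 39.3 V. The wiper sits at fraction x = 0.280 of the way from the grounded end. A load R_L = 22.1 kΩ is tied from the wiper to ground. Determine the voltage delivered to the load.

V_out ≈ 8.89 V

Lower segment x·R_p = 7.308 kΩ; upper segment (1−x)·R_p = 18.79 kΩ.
Lower segment in parallel with the load: 7.308 ‖ 22.1 = 5.492 kΩ.
Loaded-divider output: V_out = 39.3 × 0.2262 = 8.888 V.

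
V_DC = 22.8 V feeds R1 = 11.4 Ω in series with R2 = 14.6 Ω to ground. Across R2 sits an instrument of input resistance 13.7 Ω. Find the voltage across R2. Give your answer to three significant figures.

First combine the lower leg with the load: R2 ‖ R_L = 7.068 Ω.
Then V_out = V_DC · R2'/(R1 + R2') = 22.8 × 7.068/18.47 = 8.726 V.

V_out ≈ 8.73 V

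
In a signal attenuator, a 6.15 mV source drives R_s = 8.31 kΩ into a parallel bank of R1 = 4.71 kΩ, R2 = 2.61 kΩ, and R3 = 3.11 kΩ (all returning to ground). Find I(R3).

I ≈ 0.229 µA

Combine the parallel branches: R_p = (1/4.71 + 1/2.61 + 1/3.11)⁻¹ = 1.091 kΩ.
V_A by voltage divider: V_A = 6.15 × 1.091/(8.31 + 1.091) = 0.7134 mV.
I(R3) = V_A / R3 = 0.7134/3.11 = 0.2294 µA.
(Check via current divider: I_total = 0.6542 µA; share G_k/ΣG = 0.3506 → same result.)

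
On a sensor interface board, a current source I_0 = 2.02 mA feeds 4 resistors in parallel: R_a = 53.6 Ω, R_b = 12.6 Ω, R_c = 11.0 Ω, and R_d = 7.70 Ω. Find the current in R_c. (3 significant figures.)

Total conductance ΣG = 1/53.6 + 1/12.6 + 1/11.0 + 1/7.70 = 0.3188 (units of 1/Ω).
R_c takes the fraction G_k/ΣG = 0.09091/0.3188 = 0.2852, so I = 2.02 × 0.2852 = 0.5760 mA.

I ≈ 0.576 mA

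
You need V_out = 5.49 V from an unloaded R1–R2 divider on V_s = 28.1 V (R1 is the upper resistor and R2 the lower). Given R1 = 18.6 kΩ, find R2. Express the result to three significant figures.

R2 ≈ 4.52 kΩ

Required fraction k = V_out/V_s = 0.1954.
Rearranging, R2 = R1·k/(1−k) = 18.6 × 0.2428 = 4.516 kΩ.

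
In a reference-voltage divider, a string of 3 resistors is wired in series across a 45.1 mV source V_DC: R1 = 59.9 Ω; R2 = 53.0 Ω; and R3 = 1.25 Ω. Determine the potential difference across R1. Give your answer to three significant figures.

V ≈ 23.7 mV

Series total: ΣR = 59.9 + 53.0 + 1.25 = 114.2 Ω.
V = V_DC · R/ΣR = 45.1 × 0.5247 = 23.67 mV.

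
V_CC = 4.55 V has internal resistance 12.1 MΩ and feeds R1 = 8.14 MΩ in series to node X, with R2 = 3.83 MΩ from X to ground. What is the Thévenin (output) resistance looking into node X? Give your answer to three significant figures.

R1' = 12.1 + 8.14 = 20.24 MΩ (source resistance + R1).
Zeroing V_CC shorts the top of R1' to ground, so R_th = R1' ‖ R2 = 3.221 MΩ.

R_th ≈ 3.22 MΩ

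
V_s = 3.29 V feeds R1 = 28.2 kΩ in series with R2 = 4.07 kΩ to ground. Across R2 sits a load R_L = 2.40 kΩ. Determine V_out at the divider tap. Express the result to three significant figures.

V_out ≈ 0.167 V

First combine the lower leg with the load: R2 ‖ R_L = 1.510 kΩ.
Then V_out = V_s · R2'/(R1 + R2') = 3.29 × 1.510/29.71 = 0.1672 V.
(Unloaded it would be 0.415 V; the load pulls it down.)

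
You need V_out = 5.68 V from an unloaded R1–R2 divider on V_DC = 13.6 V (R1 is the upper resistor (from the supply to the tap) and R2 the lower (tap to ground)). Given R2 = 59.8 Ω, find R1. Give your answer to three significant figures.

Required fraction k = V_out/V_DC = 0.4176.
Rearranging, R1 = R2·(1−k)/k = 59.8 × 1.394 = 83.38 Ω.

R1 ≈ 83.4 Ω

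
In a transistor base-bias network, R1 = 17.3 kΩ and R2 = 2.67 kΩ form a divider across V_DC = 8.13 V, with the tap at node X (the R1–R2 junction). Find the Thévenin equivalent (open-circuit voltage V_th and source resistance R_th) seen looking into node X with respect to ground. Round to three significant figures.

Open-circuit (no load on X): V_th = V_DC · R2/(R1 + R2) = 8.13 × 2.67/(17.30 + 2.67) = 1.087 V.
Zeroing V_DC shorts the top of R1 to ground, so R_th = R1 ‖ R2 = 2.313 kΩ.

V_th ≈ 1.09 V, R_th ≈ 2.31 kΩ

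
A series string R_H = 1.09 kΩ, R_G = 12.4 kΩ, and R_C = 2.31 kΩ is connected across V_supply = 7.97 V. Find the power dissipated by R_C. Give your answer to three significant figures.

P ≈ 0.588 mW

ΣR = 15.80 kΩ → I = 7.97/15.80 = 0.5044 mA.
P(R_C) = I²·R_C = (0.5044)² × 2.31 = 0.5878 mW.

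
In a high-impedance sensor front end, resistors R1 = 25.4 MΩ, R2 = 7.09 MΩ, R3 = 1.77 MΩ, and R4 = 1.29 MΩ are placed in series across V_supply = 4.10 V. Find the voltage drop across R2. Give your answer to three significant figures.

V ≈ 0.818 V

ΣR = 25.4 + 7.09 + 1.77 + 1.29 = 35.55 MΩ.
V = V_supply · R/ΣR = 4.10 × 0.1994 = 0.8177 V.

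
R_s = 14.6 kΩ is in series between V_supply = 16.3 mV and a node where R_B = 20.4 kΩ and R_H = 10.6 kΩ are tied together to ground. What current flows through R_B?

Combine the parallel branches: R_p = (1/20.4 + 1/10.6)⁻¹ = 6.975 kΩ.
V_A = 16.3 × 6.975/21.58 = 5.270 mV.
Branch current I = V_A/R_B = 5.270/20.4 = 0.2583 µA.

I ≈ 0.258 µA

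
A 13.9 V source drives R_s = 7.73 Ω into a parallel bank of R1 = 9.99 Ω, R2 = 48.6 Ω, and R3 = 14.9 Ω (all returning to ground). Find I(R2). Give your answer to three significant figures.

I ≈ 0.117 A

Parallel bank: R_p = 1/(1/9.99 + 1/48.6 + 1/14.9) = 5.325 Ω.
V_A = 13.9 × 5.325/13.06 = 5.670 V.
Branch current I = V_A/R2 = 5.670/48.6 = 0.1167 A.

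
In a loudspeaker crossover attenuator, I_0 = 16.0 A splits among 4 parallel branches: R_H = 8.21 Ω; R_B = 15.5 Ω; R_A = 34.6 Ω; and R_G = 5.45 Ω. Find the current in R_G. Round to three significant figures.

ΣG = 1/8.21 + 1/15.5 + 1/34.6 + 1/5.45 = 0.3987.
By the current-divider rule, I = I_0 · G_k/ΣG = 16.0 × 0.4602 = 7.363 A.

I ≈ 7.36 A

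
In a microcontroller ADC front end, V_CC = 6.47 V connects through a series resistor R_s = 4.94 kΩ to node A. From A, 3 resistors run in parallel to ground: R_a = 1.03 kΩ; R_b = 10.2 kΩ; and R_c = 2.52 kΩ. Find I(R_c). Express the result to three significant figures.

Parallel bank: R_p = 1/(1/1.03 + 1/10.2 + 1/2.52) = 0.6822 kΩ.
V_A by voltage divider: V_A = 6.47 × 0.6822/(4.94 + 0.6822) = 0.7851 V.
Branch current I = V_A/R_c = 0.7851/2.52 = 0.3116 mA.

I ≈ 0.312 mA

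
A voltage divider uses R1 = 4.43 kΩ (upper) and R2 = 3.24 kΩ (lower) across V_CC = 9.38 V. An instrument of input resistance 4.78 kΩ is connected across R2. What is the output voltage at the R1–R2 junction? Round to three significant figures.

The load sits in parallel with R2, giving an effective lower resistance R2' = R2·R_L/(R2+R_L) = 1.931 kΩ.
Now apply the divider: V_out = 9.38 × 0.3036 = 2.848 V.

V_out ≈ 2.85 V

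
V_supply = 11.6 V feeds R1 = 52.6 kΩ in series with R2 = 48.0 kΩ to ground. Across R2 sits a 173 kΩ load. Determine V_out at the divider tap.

V_out ≈ 4.83 V

First combine the lower leg with the load: R2 ‖ R_L = 37.57 kΩ.
Now apply the divider: V_out = 11.6 × 0.4167 = 4.834 V.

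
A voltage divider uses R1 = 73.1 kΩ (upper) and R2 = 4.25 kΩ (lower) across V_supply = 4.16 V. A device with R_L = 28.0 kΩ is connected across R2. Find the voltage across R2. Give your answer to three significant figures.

The load sits in parallel with R2, giving an effective lower resistance R2' = R2·R_L/(R2+R_L) = 3.690 kΩ.
Voltage divider with the loaded lower leg: V_out = 4.16 × 3.690/(73.1 + 3.690) = 4.16 × 0.04805 = 0.1999 V.
(Unloaded it would be 0.229 V; the load pulls it down.)

V_out ≈ 0.200 V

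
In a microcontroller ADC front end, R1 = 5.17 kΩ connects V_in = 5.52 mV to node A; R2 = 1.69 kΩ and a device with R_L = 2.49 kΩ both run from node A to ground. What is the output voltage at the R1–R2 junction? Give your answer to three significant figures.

V_out ≈ 0.900 mV

R2 ‖ R_L = (1.69 × 2.49)/(1.69 + 2.49) = 1.007 kΩ.
Then V_out = V_in · R2'/(R1 + R2') = 5.52 × 1.007/6.177 = 0.8997 mV.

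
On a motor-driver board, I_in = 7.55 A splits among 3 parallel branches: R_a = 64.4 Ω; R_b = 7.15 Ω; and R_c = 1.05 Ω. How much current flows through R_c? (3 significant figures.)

I ≈ 6.49 A

ΣG = 1/64.4 + 1/7.15 + 1/1.05 = 1.108.
R_c takes the fraction G_k/ΣG = 0.9524/1.108 = 0.8597, so I = 7.55 × 0.8597 = 6.491 A.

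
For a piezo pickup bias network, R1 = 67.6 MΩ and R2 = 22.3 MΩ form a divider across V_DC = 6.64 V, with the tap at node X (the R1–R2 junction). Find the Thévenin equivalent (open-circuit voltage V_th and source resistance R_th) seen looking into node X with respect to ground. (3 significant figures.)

V_th ≈ 1.65 V, R_th ≈ 16.8 MΩ

Open-circuit (no load on X): V_th = V_DC · R2/(R1 + R2) = 6.64 × 22.3/(67.60 + 22.3) = 1.647 V.
Looking into X with the source shorted: R_th = R1·R2/(R1+R2) = 67.60 × 22.3/89.90 = 16.77 MΩ.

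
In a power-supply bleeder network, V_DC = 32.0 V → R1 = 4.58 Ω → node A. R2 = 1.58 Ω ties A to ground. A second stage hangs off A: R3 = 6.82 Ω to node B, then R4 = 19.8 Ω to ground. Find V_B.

The second stage (R3 + R4 = 26.62 Ω) loads node A in parallel with R2.
R2 ‖ (R3+R4) = 1.491 Ω.
First divider: V_A = V_DC · 1.491/(4.58 + 1.491) = 7.861 V.
Stage 2 is unloaded, so V_B = V_A · R4/(R3+R4) = 7.861 × 19.8/26.62 = 5.847 V.

V_B ≈ 5.85 V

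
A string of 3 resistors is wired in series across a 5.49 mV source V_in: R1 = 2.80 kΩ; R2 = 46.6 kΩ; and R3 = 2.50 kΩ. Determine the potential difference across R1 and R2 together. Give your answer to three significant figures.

V ≈ 5.23 mV

Series total: ΣR = 2.80 + 46.6 + 2.50 = 51.90 kΩ.
R_{R1..R2} = 2.80 + 46.6 = 49.40 kΩ.
Voltage divider: V = V_in · (49.40 / 51.90) = 5.49 × 0.9518 = 5.226 mV.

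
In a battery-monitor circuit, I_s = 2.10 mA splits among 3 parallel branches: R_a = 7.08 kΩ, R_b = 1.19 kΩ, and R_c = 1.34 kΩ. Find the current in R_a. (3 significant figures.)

Total conductance ΣG = 1/7.08 + 1/1.19 + 1/1.34 = 1.728 (units of 1/kΩ).
Current divider: I(R_a) = I_s · G_k/ΣG = 2.10 × (0.1412/1.728) = 2.10 × 0.08175 = 0.1717 mA.

I ≈ 0.172 mA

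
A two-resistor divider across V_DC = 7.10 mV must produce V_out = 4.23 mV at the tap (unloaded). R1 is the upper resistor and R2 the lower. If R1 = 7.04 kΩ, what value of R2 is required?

R2 ≈ 10.4 kΩ

V_out/V_DC = R2/(R1+R2) = 0.5958.
So R2 = R1 · V_out/(V_DC − V_out) = 7.04 × 4.23/(7.10 − 4.23) = 7.04 × 1.474 = 10.38 kΩ.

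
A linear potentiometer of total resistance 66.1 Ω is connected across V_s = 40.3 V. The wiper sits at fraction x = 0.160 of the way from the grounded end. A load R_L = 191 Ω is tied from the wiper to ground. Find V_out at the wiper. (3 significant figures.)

V_out ≈ 6.16 V

The pot divides into 55.52 Ω above the wiper and 10.58 Ω below.
Lower segment in parallel with the load: 10.58 ‖ 191 = 10.02 Ω.
V_out = 40.3 × 10.02/(55.52 + 10.02) = 6.161 V.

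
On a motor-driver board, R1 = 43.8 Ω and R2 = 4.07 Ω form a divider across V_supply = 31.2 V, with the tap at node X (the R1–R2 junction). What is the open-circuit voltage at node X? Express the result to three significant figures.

V_th ≈ 2.65 V

Open-circuit (no load on X): V_th = V_supply · R2/(R1 + R2) = 31.2 × 4.07/(43.80 + 4.07) = 2.653 V.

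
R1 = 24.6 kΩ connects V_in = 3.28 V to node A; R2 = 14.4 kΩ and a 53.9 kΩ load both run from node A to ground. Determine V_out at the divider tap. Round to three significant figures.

First combine the lower leg with the load: R2 ‖ R_L = 11.36 kΩ.
Then V_out = V_in · R2'/(R1 + R2') = 3.28 × 11.36/35.96 = 1.036 V.

V_out ≈ 1.04 V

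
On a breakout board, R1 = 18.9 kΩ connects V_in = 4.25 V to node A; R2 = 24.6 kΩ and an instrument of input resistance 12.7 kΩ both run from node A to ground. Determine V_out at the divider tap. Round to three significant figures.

The load sits in parallel with R2, giving an effective lower resistance R2' = R2·R_L/(R2+R_L) = 8.376 kΩ.
Voltage divider with the loaded lower leg: V_out = 4.25 × 8.376/(18.9 + 8.376) = 4.25 × 0.3071 = 1.305 V.
(Unloaded it would be 2.40 V; the load pulls it down.)

V_out ≈ 1.31 V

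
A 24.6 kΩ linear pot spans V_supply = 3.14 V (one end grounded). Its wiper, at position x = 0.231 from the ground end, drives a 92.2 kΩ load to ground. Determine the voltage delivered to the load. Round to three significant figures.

Lower segment x·R_p = 5.683 kΩ; upper segment (1−x)·R_p = 18.92 kΩ.
Lower segment in parallel with the load: 5.683 ‖ 92.2 = 5.353 kΩ.
V_out = 3.14 × 5.353/(18.92 + 5.353) = 0.6925 V.

V_out ≈ 0.693 V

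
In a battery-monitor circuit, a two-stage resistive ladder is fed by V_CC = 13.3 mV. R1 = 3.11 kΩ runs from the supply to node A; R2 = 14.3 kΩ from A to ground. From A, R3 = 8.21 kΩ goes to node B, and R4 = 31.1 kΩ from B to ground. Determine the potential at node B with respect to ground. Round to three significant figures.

V_B ≈ 8.12 mV

Looking into the second stage from A: R3 + R4 = 39.31 kΩ appears in parallel with R2.
Effective lower resistance at A: R2 ‖ 39.31 = 10.49 kΩ.
First divider: V_A = V_CC · 10.49/(3.11 + 10.49) = 10.26 mV.
Then the unloaded second divider: V_B = V_A × R4/(R3+R4) = 10.26 × 0.7911 = 8.115 mV.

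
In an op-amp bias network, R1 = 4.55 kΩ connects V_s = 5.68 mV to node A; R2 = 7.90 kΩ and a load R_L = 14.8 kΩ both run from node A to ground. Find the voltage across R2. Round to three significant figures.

R2 ‖ R_L = (7.90 × 14.8)/(7.90 + 14.8) = 5.151 kΩ.
Voltage divider with the loaded lower leg: V_out = 5.68 × 5.151/(4.55 + 5.151) = 5.68 × 0.5310 = 3.016 mV.
(Unloaded it would be 3.60 mV; the load pulls it down.)

V_out ≈ 3.02 mV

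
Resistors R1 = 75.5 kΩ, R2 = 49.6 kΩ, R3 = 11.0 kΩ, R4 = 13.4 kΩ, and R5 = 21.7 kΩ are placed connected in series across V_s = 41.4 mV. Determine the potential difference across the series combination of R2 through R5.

Total series resistance ΣR = 75.5 + 49.6 + 11.0 + 13.4 + 21.7 = 171.2 kΩ.
R_{R2..R5} = 49.6 + 11.0 + 13.4 + 21.7 = 95.70 kΩ.
By the voltage-divider rule, V = 41.4 × 95.70/171.2 = 23.14 mV.

V ≈ 23.1 mV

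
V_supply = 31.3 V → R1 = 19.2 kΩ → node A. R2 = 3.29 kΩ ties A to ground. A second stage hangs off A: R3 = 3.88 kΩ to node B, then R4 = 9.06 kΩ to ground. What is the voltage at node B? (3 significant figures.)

Looking into the second stage from A: R3 + R4 = 12.94 kΩ appears in parallel with R2.
R2 ‖ (R3+R4) = 2.623 kΩ.
V_A = 31.3 × 2.623/(19.2 + 2.623) = 3.762 V.
V_B = V_A × 0.7002 = 2.634 V.

V_B ≈ 2.63 V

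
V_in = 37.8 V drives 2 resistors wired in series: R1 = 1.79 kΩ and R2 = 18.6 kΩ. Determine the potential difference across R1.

ΣR = 1.79 + 18.6 = 20.39 kΩ.
By the voltage-divider rule, V = 37.8 × 1.790/20.39 = 3.318 V.

V ≈ 3.32 V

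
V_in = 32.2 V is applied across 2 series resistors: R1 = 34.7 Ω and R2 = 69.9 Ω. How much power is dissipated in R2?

P ≈ 6.62 W

The common current is I = 32.2/104.6 = 0.3078 A.
V(R2) = I·R = 21.52 V; P = V·I = 21.52 × 0.3078 = 6.624 W.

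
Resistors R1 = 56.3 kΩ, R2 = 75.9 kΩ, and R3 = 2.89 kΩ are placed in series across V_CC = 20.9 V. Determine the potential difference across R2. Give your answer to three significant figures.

V ≈ 11.7 V

Total series resistance ΣR = 56.3 + 75.9 + 2.89 = 135.1 kΩ.
By the voltage-divider rule, V = 20.9 × 75.90/135.1 = 11.74 V.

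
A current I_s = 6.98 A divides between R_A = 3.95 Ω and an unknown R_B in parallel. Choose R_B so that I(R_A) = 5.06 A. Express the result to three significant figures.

R_B ≈ 10.4 Ω

The fraction through R_A equals R_B/(R_A+R_B).
5.06/6.98 = R_B/(R_A + R_B) → R_B = R_A · (0.7249)/(1 − 0.7249) = 3.95 × 2.635 = 10.41 Ω.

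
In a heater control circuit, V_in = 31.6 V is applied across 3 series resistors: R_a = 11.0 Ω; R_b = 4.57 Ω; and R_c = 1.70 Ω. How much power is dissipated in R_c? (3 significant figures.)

P ≈ 5.69 W

Series current I = V_in/ΣR = 31.6/17.27 = 1.830 A.
P(R_c) = I²·R_c = (1.830)² × 1.70 = 5.692 W.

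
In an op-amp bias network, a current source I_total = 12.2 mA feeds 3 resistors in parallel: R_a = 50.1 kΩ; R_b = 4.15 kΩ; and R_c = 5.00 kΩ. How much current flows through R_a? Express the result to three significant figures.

ΣG = 1/50.1 + 1/4.15 + 1/5.00 = 0.4609.
Current divider: I(R_a) = I_total · G_k/ΣG = 12.2 × (0.01996/0.4609) = 12.2 × 0.04330 = 0.5283 mA.

I ≈ 0.528 mA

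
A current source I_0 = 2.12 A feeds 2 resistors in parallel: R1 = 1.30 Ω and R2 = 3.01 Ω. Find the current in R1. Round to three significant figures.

I ≈ 1.48 A

For two parallel branches, I_k = I_0 · (other R)/(sum of R).
I(R1) = 2.12 × 3.01/(1.30 + 3.01) = 2.12 × 0.6984 = 1.481 A.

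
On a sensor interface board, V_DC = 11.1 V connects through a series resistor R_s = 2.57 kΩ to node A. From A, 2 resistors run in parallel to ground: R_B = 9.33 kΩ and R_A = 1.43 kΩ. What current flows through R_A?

Equivalent of the parallel group: R_p = 1.240 kΩ.
V_A = 11.1 × 1.240/3.810 = 3.613 V.
Branch current I = V_A/R_A = 3.613/1.43 = 2.526 mA.

I ≈ 2.53 mA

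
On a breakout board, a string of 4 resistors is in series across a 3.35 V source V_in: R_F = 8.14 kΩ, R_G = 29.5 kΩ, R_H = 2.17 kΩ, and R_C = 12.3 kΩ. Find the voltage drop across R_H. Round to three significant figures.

ΣR = 8.14 + 29.5 + 2.17 + 12.3 = 52.11 kΩ.
Voltage divider: V = V_in · (2.170 / 52.11) = 3.35 × 0.04164 = 0.1395 V.

V ≈ 0.140 V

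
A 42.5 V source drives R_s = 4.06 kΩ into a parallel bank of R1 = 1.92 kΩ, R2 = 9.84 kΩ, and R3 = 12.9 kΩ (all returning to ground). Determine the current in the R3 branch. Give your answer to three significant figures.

I ≈ 0.858 mA

Parallel bank: R_p = 1/(1/1.92 + 1/9.84 + 1/12.9) = 1.429 kΩ.
V_A = 42.5 × 1.429/5.489 = 11.06 V.
I(R3) = V_A / R3 = 11.06/12.9 = 0.8575 mA.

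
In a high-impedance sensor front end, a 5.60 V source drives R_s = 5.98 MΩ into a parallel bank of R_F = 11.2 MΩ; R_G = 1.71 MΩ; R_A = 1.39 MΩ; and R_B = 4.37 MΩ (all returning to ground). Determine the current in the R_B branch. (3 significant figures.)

Combine the parallel branches: R_p = (1/11.2 + 1/1.71 + 1/1.39 + 1/4.37)⁻¹ = 0.6164 MΩ.
Node voltage V_A = V_in · R_p/(R_s + R_p) = 5.60 × 0.09344 = 0.5233 V.
I(R_B) = V_A / R_B = 0.5233/4.37 = 0.1197 µA.

I ≈ 0.120 µA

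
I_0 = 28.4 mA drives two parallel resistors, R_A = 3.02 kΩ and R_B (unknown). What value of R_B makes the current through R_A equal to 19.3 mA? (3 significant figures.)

Two-branch current divider: I_A = I_0 · R_B/(R_A + R_B).
With f = 0.6796, R_B = R_A · f/(1−f) = 3.02 × 2.121 = 6.405 kΩ.

R_B ≈ 6.41 kΩ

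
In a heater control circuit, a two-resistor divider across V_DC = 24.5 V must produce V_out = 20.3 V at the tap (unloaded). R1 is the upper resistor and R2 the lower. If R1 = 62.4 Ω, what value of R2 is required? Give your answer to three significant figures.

V_out/V_DC = R2/(R1+R2) = 0.8286.
So R2 = R1 · V_out/(V_DC − V_out) = 62.4 × 20.3/(24.5 − 20.3) = 62.4 × 4.833 = 301.6 Ω.

R2 ≈ 302 Ω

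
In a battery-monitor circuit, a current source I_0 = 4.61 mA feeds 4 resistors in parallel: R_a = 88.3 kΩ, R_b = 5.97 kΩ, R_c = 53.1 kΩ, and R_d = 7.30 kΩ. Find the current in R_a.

Conductances: ΣG = 1/88.3 + 1/5.97 + 1/53.1 + 1/7.30 = 0.3346 (1/kΩ).
R_a takes the fraction G_k/ΣG = 0.01133/0.3346 = 0.03384, so I = 4.61 × 0.03384 = 0.1560 mA.

I ≈ 0.156 mA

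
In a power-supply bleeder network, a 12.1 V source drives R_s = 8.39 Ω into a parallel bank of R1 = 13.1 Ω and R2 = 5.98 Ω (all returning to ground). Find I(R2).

Equivalent of the parallel group: R_p = 4.106 Ω.
V_A by voltage divider: V_A = 12.1 × 4.106/(8.39 + 4.106) = 3.976 V.
I(R2) = V_A / R2 = 3.976/5.98 = 0.6648 A.

I ≈ 0.665 A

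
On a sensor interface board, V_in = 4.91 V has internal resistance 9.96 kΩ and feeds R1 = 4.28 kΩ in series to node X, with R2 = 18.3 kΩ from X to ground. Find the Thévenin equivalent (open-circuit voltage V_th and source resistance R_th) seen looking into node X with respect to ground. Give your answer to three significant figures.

V_th ≈ 2.76 V, R_th ≈ 8.01 kΩ

R1' = 9.96 + 4.28 = 14.24 kΩ (source resistance + R1).
With X open, the divider is unloaded: V_th = 4.91 × 18.3/32.54 = 2.761 V.
With V_in suppressed (replaced by a short), R_th = R1' ‖ R2 = (14.24 × 18.3)/(14.24 + 18.3) = 8.008 kΩ.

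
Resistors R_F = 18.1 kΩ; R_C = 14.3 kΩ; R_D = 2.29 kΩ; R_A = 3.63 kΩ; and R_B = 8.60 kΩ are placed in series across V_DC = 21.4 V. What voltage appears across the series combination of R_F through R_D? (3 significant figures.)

ΣR = 18.1 + 14.3 + 2.29 + 3.63 + 8.60 = 46.92 kΩ.
R_{R_F..R_D} = 18.1 + 14.3 + 2.29 = 34.69 kΩ.
V = V_DC · R/ΣR = 21.4 × 0.7393 = 15.82 V.

V ≈ 15.8 V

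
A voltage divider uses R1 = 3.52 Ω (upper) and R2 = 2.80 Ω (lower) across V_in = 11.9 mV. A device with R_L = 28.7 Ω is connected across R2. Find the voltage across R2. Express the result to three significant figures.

V_out ≈ 5.00 mV

The load sits in parallel with R2, giving an effective lower resistance R2' = R2·R_L/(R2+R_L) = 2.551 Ω.
Then V_out = V_in · R2'/(R1 + R2') = 11.9 × 2.551/6.071 = 5.000 mV.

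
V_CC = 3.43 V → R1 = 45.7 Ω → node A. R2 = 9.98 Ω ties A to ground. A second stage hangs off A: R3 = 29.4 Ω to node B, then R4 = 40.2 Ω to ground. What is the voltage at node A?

V_A ≈ 0.550 V

Looking into the second stage from A: R3 + R4 = 69.60 Ω appears in parallel with R2.
R2 ‖ (R3+R4) = 8.728 Ω.
So V_A = 3.43 × 0.1604 = 0.5501 V.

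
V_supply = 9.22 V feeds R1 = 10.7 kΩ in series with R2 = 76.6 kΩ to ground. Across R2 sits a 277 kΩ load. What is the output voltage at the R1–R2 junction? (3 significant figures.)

R2 ‖ R_L = (76.6 × 277)/(76.6 + 277) = 60.01 kΩ.
Now apply the divider: V_out = 9.22 × 0.8487 = 7.825 V.

V_out ≈ 7.82 V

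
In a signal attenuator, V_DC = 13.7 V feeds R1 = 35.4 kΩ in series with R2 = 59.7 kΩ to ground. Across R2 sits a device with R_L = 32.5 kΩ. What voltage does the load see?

First combine the lower leg with the load: R2 ‖ R_L = 21.04 kΩ.
Then V_out = V_DC · R2'/(R1 + R2') = 13.7 × 21.04/56.44 = 5.108 V.

V_out ≈ 5.11 V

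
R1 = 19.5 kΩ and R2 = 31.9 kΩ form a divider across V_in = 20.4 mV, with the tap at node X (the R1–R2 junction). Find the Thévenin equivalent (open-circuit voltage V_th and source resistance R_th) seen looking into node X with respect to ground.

V_th is the unloaded tap voltage: V_in · R2/(R1+R2) = 20.4 × 0.6206 = 12.66 mV.
With V_in suppressed (replaced by a short), R_th = R1 ‖ R2 = (19.50 × 31.9)/(19.50 + 31.9) = 12.10 kΩ.

V_th ≈ 12.7 mV, R_th ≈ 12.1 kΩ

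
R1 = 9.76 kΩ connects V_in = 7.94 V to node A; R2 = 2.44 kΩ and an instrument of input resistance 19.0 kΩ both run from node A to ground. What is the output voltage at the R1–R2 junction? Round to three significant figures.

The load sits in parallel with R2, giving an effective lower resistance R2' = R2·R_L/(R2+R_L) = 2.162 kΩ.
Voltage divider with the loaded lower leg: V_out = 7.94 × 2.162/(9.76 + 2.162) = 7.94 × 0.1814 = 1.440 V.

V_out ≈ 1.44 V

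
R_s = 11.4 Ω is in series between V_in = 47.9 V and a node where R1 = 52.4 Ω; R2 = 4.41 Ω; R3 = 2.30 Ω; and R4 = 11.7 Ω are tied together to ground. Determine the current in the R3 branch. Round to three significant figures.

Equivalent of the parallel group: R_p = 1.305 Ω.
Node voltage V_A = V_in · R_p/(R_s + R_p) = 47.9 × 0.1027 = 4.921 V.
I(R3) = V_A / R3 = 4.921/2.30 = 2.140 A.
(Equivalently: I_total = 3.770 A, then current-divider fraction G_k/ΣG = 0.5675.)

I ≈ 2.14 A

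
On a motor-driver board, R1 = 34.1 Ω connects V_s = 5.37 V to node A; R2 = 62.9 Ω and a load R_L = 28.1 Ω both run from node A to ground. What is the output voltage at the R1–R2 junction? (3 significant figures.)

V_out ≈ 1.95 V

First combine the lower leg with the load: R2 ‖ R_L = 19.42 Ω.
Then V_out = V_s · R2'/(R1 + R2') = 5.37 × 19.42/53.52 = 1.949 V.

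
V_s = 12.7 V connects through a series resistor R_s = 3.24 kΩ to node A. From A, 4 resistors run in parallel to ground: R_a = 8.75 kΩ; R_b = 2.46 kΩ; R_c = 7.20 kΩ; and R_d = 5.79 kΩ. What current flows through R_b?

Combine the parallel branches: R_p = (1/8.75 + 1/2.46 + 1/7.20 + 1/5.79)⁻¹ = 1.201 kΩ.
Node voltage V_A = V_s · R_p/(R_s + R_p) = 12.7 × 0.2705 = 3.435 V.
Branch current I = V_A/R_b = 3.435/2.46 = 1.396 mA.
(Equivalently: I_total = 2.859 mA, then current-divider fraction G_k/ΣG = 0.4884.)

I ≈ 1.40 mA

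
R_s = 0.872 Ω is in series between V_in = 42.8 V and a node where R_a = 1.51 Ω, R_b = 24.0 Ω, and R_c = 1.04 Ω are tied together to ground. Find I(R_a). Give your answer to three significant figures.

Equivalent of the parallel group: R_p = 0.6004 Ω.
V_A by voltage divider: V_A = 42.8 × 0.6004/(0.872 + 0.6004) = 17.45 V.
I(R_a) = V_A / R_a = 17.45/1.51 = 11.56 A.

I ≈ 11.6 A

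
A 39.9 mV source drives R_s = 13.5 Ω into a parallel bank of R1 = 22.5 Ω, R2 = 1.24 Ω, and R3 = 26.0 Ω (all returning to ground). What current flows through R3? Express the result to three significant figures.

Parallel bank: R_p = 1/(1/22.5 + 1/1.24 + 1/26.0) = 1.124 Ω.
V_A = 39.9 × 1.124/14.62 = 3.068 mV.
Branch current I = V_A/R3 = 3.068/26.0 = 0.1180 mA.
(Equivalently: I_total = 2.728 mA, then current-divider fraction G_k/ΣG = 0.04325.)

I ≈ 0.118 mA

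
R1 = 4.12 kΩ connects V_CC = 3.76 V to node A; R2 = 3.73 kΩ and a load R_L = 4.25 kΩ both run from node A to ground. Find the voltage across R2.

V_out ≈ 1.22 V

The load sits in parallel with R2, giving an effective lower resistance R2' = R2·R_L/(R2+R_L) = 1.987 kΩ.
Then V_out = V_CC · R2'/(R1 + R2') = 3.76 × 1.987/6.107 = 1.223 V.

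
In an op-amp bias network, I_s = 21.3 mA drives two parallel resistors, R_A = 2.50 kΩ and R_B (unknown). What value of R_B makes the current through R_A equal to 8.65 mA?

R_B ≈ 1.71 kΩ

Two-branch current divider: I_A = I_s · R_B/(R_A + R_B).
With f = 0.4061, R_B = R_A · f/(1−f) = 2.50 × 0.6838 = 1.709 kΩ.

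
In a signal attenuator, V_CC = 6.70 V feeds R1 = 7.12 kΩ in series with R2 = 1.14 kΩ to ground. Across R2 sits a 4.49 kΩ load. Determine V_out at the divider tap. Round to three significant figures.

First combine the lower leg with the load: R2 ‖ R_L = 0.9092 kΩ.
Then V_out = V_CC · R2'/(R1 + R2') = 6.70 × 0.9092/8.029 = 0.7587 V.
(Unloaded it would be 0.925 V; the load pulls it down.)

V_out ≈ 0.759 V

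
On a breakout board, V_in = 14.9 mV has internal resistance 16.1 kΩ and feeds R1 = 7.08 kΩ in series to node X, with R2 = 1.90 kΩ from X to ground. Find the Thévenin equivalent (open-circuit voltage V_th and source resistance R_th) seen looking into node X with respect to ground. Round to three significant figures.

V_th ≈ 1.13 mV, R_th ≈ 1.76 kΩ

R1' = 16.1 + 7.08 = 23.18 kΩ (source resistance + R1).
Open-circuit (no load on X): V_th = V_in · R2/(R1' + R2) = 14.9 × 1.90/(23.18 + 1.90) = 1.129 mV.
Zeroing V_in shorts the top of R1' to ground, so R_th = R1' ‖ R2 = 1.756 kΩ.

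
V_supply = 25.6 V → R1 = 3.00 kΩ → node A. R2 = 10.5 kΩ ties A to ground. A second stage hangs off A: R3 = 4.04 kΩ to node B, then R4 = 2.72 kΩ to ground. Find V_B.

The second stage (R3 + R4 = 6.760 kΩ) loads node A in parallel with R2.
R2 ‖ (R3+R4) = 4.112 kΩ.
So V_A = 25.6 × 0.5782 = 14.80 V.
Then the unloaded second divider: V_B = V_A × R4/(R3+R4) = 14.80 × 0.4024 = 5.956 V.

V_B ≈ 5.96 V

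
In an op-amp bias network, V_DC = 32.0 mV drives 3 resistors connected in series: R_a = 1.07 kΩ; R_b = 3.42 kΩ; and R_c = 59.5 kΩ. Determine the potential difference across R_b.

V ≈ 1.71 mV

ΣR = 1.07 + 3.42 + 59.5 = 63.99 kΩ.
Voltage divider: V = V_DC · (3.420 / 63.99) = 32.0 × 0.05345 = 1.710 mV.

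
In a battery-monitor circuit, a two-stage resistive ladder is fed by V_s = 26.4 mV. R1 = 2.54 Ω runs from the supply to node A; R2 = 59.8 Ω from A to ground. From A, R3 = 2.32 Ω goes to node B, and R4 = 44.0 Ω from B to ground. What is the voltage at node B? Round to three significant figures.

V_B ≈ 22.9 mV

The second stage (R3 + R4 = 46.32 Ω) loads node A in parallel with R2.
R2 ‖ (R3+R4) = 26.10 Ω.
So V_A = 26.4 × 0.9113 = 24.06 mV.
Stage 2 is unloaded, so V_B = V_A · R4/(R3+R4) = 24.06 × 44.0/46.32 = 22.85 mV.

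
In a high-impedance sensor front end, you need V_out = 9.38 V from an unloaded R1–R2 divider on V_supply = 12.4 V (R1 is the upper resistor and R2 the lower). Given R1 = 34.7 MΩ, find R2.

R2 ≈ 108 MΩ

The divider ratio is R2/(R1+R2) = 9.38/12.4 = 0.7565.
R2 = R1 · 0.7565/(1 − 0.7565) = 107.8 MΩ.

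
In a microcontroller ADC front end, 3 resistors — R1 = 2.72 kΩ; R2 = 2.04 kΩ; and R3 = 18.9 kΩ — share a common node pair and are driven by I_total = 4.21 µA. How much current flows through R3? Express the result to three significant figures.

I ≈ 0.245 µA

Total conductance ΣG = 1/2.72 + 1/2.04 + 1/18.9 = 0.9108 (units of 1/kΩ).
By the current-divider rule, I = I_total · G_k/ΣG = 4.21 × 0.05809 = 0.2446 µA.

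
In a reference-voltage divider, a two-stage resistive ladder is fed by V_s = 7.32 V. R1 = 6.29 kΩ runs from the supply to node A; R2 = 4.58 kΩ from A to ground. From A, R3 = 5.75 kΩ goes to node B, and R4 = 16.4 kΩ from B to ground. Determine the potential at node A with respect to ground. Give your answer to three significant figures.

V_A ≈ 2.75 V

The second stage (R3 + R4 = 22.15 kΩ) loads node A in parallel with R2.
R2 ‖ (R3+R4) = 3.795 kΩ.
So V_A = 7.32 × 0.3763 = 2.755 V.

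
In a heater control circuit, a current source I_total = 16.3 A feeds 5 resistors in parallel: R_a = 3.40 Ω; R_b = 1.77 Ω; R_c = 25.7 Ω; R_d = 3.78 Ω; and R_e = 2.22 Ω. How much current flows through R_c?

Conductances: ΣG = 1/3.40 + 1/1.77 + 1/25.7 + 1/3.78 + 1/2.22 = 1.613 (1/Ω).
By the current-divider rule, I = I_total · G_k/ΣG = 16.3 × 0.02412 = 0.3932 A.

I ≈ 0.393 A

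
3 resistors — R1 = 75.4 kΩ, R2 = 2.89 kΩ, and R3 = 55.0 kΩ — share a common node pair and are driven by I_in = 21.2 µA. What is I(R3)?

Total conductance ΣG = 1/75.4 + 1/2.89 + 1/55.0 = 0.3775 (units of 1/kΩ).
By the current-divider rule, I = I_in · G_k/ΣG = 21.2 × 0.04817 = 1.021 µA.

I ≈ 1.02 µA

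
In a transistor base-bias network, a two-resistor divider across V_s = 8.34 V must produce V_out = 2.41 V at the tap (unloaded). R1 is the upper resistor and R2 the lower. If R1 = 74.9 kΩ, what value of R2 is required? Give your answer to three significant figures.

Required fraction k = V_out/V_s = 0.2890.
R2 = R1 · 0.2890/(1 − 0.2890) = 30.44 kΩ.

R2 ≈ 30.4 kΩ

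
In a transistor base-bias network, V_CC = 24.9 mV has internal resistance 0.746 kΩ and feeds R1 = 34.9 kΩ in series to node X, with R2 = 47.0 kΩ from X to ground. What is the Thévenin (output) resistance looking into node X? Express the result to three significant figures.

R_th ≈ 20.3 kΩ

R1' = 0.746 + 34.9 = 35.65 kΩ (source resistance + R1).
Looking into X with the source shorted: R_th = R1'·R2/(R1'+R2) = 35.65 × 47.0/82.65 = 20.27 kΩ.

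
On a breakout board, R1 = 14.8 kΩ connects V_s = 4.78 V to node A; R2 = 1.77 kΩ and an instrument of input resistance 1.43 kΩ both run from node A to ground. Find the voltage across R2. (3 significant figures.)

First combine the lower leg with the load: R2 ‖ R_L = 0.7910 kΩ.
Now apply the divider: V_out = 4.78 × 0.05073 = 0.2425 V.
(Unloaded it would be 0.511 V; the load pulls it down.)

V_out ≈ 0.243 V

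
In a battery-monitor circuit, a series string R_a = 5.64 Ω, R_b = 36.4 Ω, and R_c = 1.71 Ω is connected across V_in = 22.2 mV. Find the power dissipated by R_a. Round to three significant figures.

Series current I = V_in/ΣR = 22.2/43.75 = 0.5074 mA.
V(R_a) = I·R = 2.862 mV; P = V·I = 2.862 × 0.5074 = 1.452 µW.

P ≈ 1.45 µW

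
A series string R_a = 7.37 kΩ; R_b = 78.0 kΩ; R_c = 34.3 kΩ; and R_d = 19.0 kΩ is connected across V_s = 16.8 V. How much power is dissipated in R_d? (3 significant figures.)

P ≈ 0.279 mW

The common current is I = 16.8/138.7 = 0.1212 mA.
V(R_d) = I·R = 2.302 V; P = V·I = 2.302 × 0.1212 = 0.2789 mW.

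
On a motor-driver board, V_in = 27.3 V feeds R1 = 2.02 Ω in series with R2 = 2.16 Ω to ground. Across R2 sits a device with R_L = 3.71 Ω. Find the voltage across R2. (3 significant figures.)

V_out ≈ 11.0 V

First combine the lower leg with the load: R2 ‖ R_L = 1.365 Ω.
Now apply the divider: V_out = 27.3 × 0.4033 = 11.01 V.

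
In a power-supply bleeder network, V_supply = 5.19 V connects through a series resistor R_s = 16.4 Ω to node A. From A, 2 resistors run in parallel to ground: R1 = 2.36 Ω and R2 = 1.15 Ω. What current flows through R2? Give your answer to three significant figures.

Parallel bank: R_p = 1/(1/2.36 + 1/1.15) = 0.7732 Ω.
Node voltage V_A = V_supply · R_p/(R_s + R_p) = 5.19 × 0.04502 = 0.2337 V.
I(R2) = V_A / R2 = 0.2337/1.15 = 0.2032 A.
(Equivalently: I_total = 0.3022 A, then current-divider fraction G_k/ΣG = 0.6724.)

I ≈ 0.203 A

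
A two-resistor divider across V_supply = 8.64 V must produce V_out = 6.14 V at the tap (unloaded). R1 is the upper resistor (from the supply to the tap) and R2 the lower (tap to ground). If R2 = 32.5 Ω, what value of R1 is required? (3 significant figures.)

R1 ≈ 13.2 Ω

V_out/V_supply = R2/(R1+R2) = 0.7106.
Rearranging, R1 = R2·(1−k)/k = 32.5 × 0.4072 = 13.23 Ω.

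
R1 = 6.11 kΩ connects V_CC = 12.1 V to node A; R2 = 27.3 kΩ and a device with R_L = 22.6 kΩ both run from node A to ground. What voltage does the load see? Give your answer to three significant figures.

V_out ≈ 8.10 V

First combine the lower leg with the load: R2 ‖ R_L = 12.36 kΩ.
Voltage divider with the loaded lower leg: V_out = 12.1 × 12.36/(6.11 + 12.36) = 12.1 × 0.6693 = 8.098 V.
(Unloaded it would be 9.89 V; the load pulls it down.)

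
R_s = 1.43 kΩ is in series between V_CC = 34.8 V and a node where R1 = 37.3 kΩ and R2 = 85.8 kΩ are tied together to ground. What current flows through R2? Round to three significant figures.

I ≈ 0.384 mA

Combine the parallel branches: R_p = (1/37.3 + 1/85.8)⁻¹ = 26.00 kΩ.
V_A by voltage divider: V_A = 34.8 × 26.00/(1.43 + 26.00) = 32.99 V.
I(R2) = V_A / R2 = 32.99/85.8 = 0.3844 mA.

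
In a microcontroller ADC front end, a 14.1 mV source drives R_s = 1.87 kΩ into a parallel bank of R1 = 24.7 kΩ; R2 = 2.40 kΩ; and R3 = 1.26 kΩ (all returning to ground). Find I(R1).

Combine the parallel branches: R_p = (1/24.7 + 1/2.40 + 1/1.26)⁻¹ = 0.7995 kΩ.
V_A by voltage divider: V_A = 14.1 × 0.7995/(1.87 + 0.7995) = 4.223 mV.
Branch current I = V_A/R1 = 4.223/24.7 = 0.1710 µA.
(Equivalently: I_total = 5.282 µA, then current-divider fraction G_k/ΣG = 0.03237.)

I ≈ 0.171 µA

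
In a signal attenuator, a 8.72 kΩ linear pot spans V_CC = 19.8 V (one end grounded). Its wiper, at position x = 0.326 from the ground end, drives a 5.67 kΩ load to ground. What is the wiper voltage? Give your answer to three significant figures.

Lower segment x·R_p = 2.843 kΩ; upper segment (1−x)·R_p = 5.877 kΩ.
Lower segment in parallel with the load: 2.843 ‖ 5.67 = 1.893 kΩ.
Loaded-divider output: V_out = 19.8 × 0.2437 = 4.825 V.

V_out ≈ 4.82 V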